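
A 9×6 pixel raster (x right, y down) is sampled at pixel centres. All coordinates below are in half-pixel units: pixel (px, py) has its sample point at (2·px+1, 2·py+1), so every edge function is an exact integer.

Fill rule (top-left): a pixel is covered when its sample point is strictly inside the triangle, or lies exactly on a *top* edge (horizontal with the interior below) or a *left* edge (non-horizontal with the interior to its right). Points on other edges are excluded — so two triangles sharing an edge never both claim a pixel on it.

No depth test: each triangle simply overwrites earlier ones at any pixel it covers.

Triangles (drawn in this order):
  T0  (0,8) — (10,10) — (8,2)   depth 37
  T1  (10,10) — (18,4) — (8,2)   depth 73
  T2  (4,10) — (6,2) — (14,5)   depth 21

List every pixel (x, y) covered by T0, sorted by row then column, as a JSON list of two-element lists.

T0:
  2·area = 76  (B↔C swapped to make it positive)
  edge (0, 8)→(8, 2): d=(8,-6) top-left  bias=+0
  edge (8, 2)→(10, 10): d=(2,8) right/bottom  bias=-1
  edge (10, 10)→(0, 8): d=(-10,-2) top-left  bias=+0
    (3,1)@(7, 3): e=[2,10,64] → █
    (4,1)@(9, 3): e=[14,-6,68] → ·
    (2,2)@(5, 5): e=[6,30,40] → █
    (4,2)@(9, 5): e=[30,-2,48] → ·
    (1,3)@(3, 7): e=[10,50,16] → █
    (4,3)@(9, 7): e=[46,2,28] → █
    (5,3)@(11, 7): e=[58,-14,32] → ·
    (1,4)@(3, 9): e=[26,54,-4] → ·
    (2,4)@(5, 9): e=[38,38,0] → █  [on edge]
    (5,4)@(11, 9): e=[74,-10,12] → ·
    (2,5)@(5, 11): e=[54,42,-20] → ·
    (3,5)@(7, 11): e=[66,26,-16] → ·
    (7,5)@(15, 11): e=[114,-38,0] → ·  [on edge]
  covered (10 px):
    · · · · · · · · ·
    · · · █ · · · · ·
    · · █ █ · · · · ·
    · █ █ █ █ · · · ·
    · · █ █ █ · · · ·
    · · · · · · · · ·
T1:
  2·area = 76  (B↔C swapped to make it positive)
  edge (10, 10)→(8, 2): d=(-2,-8) top-left  bias=+0
  edge (8, 2)→(18, 4): d=(10,2) right/bottom  bias=-1
  edge (18, 4)→(10, 10): d=(-8,6) right/bottom  bias=-1
    (1,0)@(3, 1): e=[-38,0,114] → ·  [on edge]
    (4,1)@(9, 3): e=[6,8,62] → █
    (5,1)@(11, 3): e=[22,4,50] → █
    (6,1)@(13, 3): e=[38,0,38] → ·  [on edge]
    (4,2)@(9, 5): e=[2,28,46] → █
    (6,2)@(13, 5): e=[34,20,22] → █
    (7,2)@(15, 5): e=[50,16,10] → █
    (8,2)@(17, 5): e=[66,12,-2] → ·
    (4,3)@(9, 7): e=[-2,48,30] → ·
    (5,3)@(11, 7): e=[14,44,18] → █
    (7,3)@(15, 7): e=[46,36,-6] → ·
    (5,4)@(11, 9): e=[10,64,2] → █
  covered (9 px):
    · · · · · · · · ·
    · · · · █ █ · · ·
    · · · · █ █ █ █ ·
    · · · · · █ █ · ·
    · · · · · █ · · ·
    · · · · · · · · ·
T2:
  2·area = 70
  edge (4, 10)→(6, 2): d=(2,-8) top-left  bias=+0
  edge (6, 2)→(14, 5): d=(8,3) right/bottom  bias=-1
  edge (14, 5)→(4, 10): d=(-10,5) right/bottom  bias=-1
    (3,1)@(7, 3): e=[10,5,55] → █
    (4,1)@(9, 3): e=[26,-1,45] → ·
    (3,2)@(7, 5): e=[14,21,35] → █
    (4,2)@(9, 5): e=[30,15,25] → █
    (5,2)@(11, 5): e=[46,9,15] → █
    (6,2)@(13, 5): e=[62,3,5] → █
    (7,2)@(15, 5): e=[78,-3,-5] → ·
    (2,3)@(5, 7): e=[2,43,25] → █
    (5,3)@(11, 7): e=[50,25,-5] → ·
    (6,3)@(13, 7): e=[66,19,-15] → ·
    (2,4)@(5, 9): e=[6,59,5] → █
    (3,4)@(7, 9): e=[22,53,-5] → ·
  covered (9 px):
    · · · · · · · · ·
    · · · █ · · · · ·
    · · · █ █ █ █ · ·
    · · █ █ █ · · · ·
    · · █ · · · · · ·
    · · · · · · · · ·

Final: [[3,1],[2,2],[3,2],[1,3],[2,3],[3,3],[4,3],[2,4],[3,4],[4,4]]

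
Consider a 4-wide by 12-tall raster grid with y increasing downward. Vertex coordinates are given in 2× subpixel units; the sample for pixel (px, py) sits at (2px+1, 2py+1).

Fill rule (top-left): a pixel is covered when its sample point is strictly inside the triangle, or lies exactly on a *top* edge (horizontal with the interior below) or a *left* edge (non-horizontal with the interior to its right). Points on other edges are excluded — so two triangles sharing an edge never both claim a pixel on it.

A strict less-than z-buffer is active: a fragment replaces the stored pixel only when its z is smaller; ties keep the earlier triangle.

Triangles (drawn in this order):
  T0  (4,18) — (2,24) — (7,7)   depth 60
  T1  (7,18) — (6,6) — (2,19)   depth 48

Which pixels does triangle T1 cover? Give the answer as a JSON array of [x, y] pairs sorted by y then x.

T0:
  2·area = 4
  edge (4, 18)→(2, 24): d=(-2,6) right/bottom  bias=-1
  edge (2, 24)→(7, 7): d=(5,-17) top-left  bias=+0
  edge (7, 7)→(4, 18): d=(-3,11) right/bottom  bias=-1
    (3,3)@(7, 7): e=[4,0,0] → ·  [on edge]
    (3,4)@(7, 9): e=[0,10,-6] → ·  [on edge]
    (2,7)@(5, 15): e=[0,6,-2] → ·  [on edge]
    (1,10)@(3, 21): e=[0,2,2] → ·  [on edge]
  covered (0 px):
    · · · ·
    · · · ·
    · · · ·
    · · · ·
    · · · ·
    · · · ·
    · · · ·
    · · · ·
    · · · ·
    · · · ·
    · · · ·
    · · · ·
T1:
  2·area = 61  (B↔C swapped to make it positive)
  edge (7, 18)→(2, 19): d=(-5,1) right/bottom  bias=-1
  edge (2, 19)→(6, 6): d=(4,-13) top-left  bias=+0
  edge (6, 6)→(7, 18): d=(1,12) right/bottom  bias=-1
    (2,5)@(5, 11): e=[37,7,17] → █
    (3,5)@(7, 11): e=[35,33,-7] → ·
    (2,6)@(5, 13): e=[27,15,19] → █
    (3,6)@(7, 13): e=[25,41,-5] → ·
    (2,7)@(5, 15): e=[17,23,21] → █
    (3,7)@(7, 15): e=[15,49,-3] → ·
    (1,8)@(3, 17): e=[9,5,47] → █
    (3,8)@(7, 17): e=[5,57,-1] → ·
    (1,9)@(3, 19): e=[-1,13,49] → ·
    (2,9)@(5, 19): e=[-3,39,25] → ·
  covered (5 px):
    · · · ·
    · · · ·
    · · · ·
    · · · ·
    · · · ·
    · · █ ·
    · · █ ·
    · · █ ·
    · █ █ ·
    · · · ·
    · · · ·
    · · · ·

Result: [[2,5],[2,6],[2,7],[1,8],[2,8]]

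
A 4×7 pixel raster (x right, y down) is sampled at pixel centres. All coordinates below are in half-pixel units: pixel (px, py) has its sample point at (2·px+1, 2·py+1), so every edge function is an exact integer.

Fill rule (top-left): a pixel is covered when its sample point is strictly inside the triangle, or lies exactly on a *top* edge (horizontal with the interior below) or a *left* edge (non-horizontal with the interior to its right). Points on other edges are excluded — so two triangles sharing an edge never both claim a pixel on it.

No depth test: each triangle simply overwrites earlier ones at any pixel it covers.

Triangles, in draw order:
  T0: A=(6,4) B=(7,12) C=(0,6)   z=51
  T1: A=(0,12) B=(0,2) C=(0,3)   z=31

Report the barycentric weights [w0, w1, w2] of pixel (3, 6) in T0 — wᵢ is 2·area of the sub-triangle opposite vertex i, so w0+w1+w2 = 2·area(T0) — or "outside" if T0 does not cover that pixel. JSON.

T0:
  2·area = 50
  edge (6, 4)→(7, 12): d=(1,8) right/bottom  bias=-1
  edge (7, 12)→(0, 6): d=(-7,-6) top-left  bias=+0
  edge (0, 6)→(6, 4): d=(6,-2) top-left  bias=+0
    (1,2)@(3, 5): e=[25,25,0] → #  [on edge]
    (2,2)@(5, 5): e=[9,37,4] → #
    (3,2)@(7, 5): e=[-7,49,8] → ·
    (1,3)@(3, 7): e=[27,11,12] → #
    (3,3)@(7, 7): e=[-5,35,20] → ·
    (1,4)@(3, 9): e=[29,-3,24] → ·
    (2,4)@(5, 9): e=[13,9,28] → #
    (3,4)@(7, 9): e=[-3,21,32] → ·
    (2,5)@(5, 11): e=[15,-5,40] → ·
  covered (5 px):
    · · · ·
    · · · ·
    · # # ·
    · # # ·
    · · # ·
    · · · ·
    · · · ·
T1:
  degenerate (2·area = 0) — covers nothing

Answer: "outside"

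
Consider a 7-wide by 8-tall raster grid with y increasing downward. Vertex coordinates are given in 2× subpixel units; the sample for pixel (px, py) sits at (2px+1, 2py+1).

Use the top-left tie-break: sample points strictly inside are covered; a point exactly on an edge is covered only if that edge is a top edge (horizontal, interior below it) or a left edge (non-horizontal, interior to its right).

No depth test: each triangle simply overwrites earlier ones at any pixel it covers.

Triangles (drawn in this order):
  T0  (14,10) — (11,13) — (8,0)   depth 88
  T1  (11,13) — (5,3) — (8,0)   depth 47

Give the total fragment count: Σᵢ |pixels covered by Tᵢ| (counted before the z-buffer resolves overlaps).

T0:
  2·area = 48
  edge (14, 10)→(11, 13): d=(-3,3) right/bottom  bias=-1
  edge (11, 13)→(8, 0): d=(-3,-13) top-left  bias=+0
  edge (8, 0)→(14, 10): d=(6,10) right/bottom  bias=-1
    (4,1)@(9, 3): e=[36,4,8] → #
    (5,1)@(11, 3): e=[30,30,-12] → ·
    (4,2)@(9, 5): e=[30,-2,20] → ·
    (5,2)@(11, 5): e=[24,24,0] → ·  [on edge]
    (5,3)@(11, 7): e=[18,18,12] → #
    (6,3)@(13, 7): e=[12,44,-8] → ·
    (5,4)@(11, 9): e=[12,12,24] → #
    (6,4)@(13, 9): e=[6,38,4] → #
    (5,5)@(11, 11): e=[6,6,36] → #
    (6,5)@(13, 11): e=[0,32,16] → ·  [on edge]
    (5,6)@(11, 13): e=[0,0,48] → ·  [on edge]
    (4,7)@(9, 15): e=[0,-32,80] → ·  [on edge]
  covered (5 px):
    · · · · · · ·
    · · · · # · ·
    · · · · · · ·
    · · · · · # ·
    · · · · · # #
    · · · · · # ·
    · · · · · · ·
    · · · · · · ·
T1:
  2·area = 48
  edge (11, 13)→(5, 3): d=(-6,-10) top-left  bias=+0
  edge (5, 3)→(8, 0): d=(3,-3) top-left  bias=+0
  edge (8, 0)→(11, 13): d=(3,13) right/bottom  bias=-1
    (3,0)@(7, 1): e=[32,0,16] → #  [on edge]
    (4,0)@(9, 1): e=[52,6,-10] → ·
    (2,1)@(5, 3): e=[0,0,48] → #  [on edge]
    (4,1)@(9, 3): e=[40,12,-4] → ·
    (1,2)@(3, 5): e=[-32,0,80] → ·  [on edge]
    (2,2)@(5, 5): e=[-12,6,54] → ·
    (3,2)@(7, 5): e=[8,12,28] → #
    (4,2)@(9, 5): e=[28,18,2] → #
    (5,2)@(11, 5): e=[48,24,-24] → ·
    (0,3)@(1, 7): e=[-64,0,112] → ·  [on edge]
    (3,3)@(7, 7): e=[-4,18,34] → ·
    (4,3)@(9, 7): e=[16,24,8] → #
    (5,6)@(11, 13): e=[0,48,0] → ·  [on edge]
  covered (7 px):
    · · · # · · ·
    · · # # · · ·
    · · · # # · ·
    · · · · # · ·
    · · · · # · ·
    · · · · · · ·
    · · · · · · ·
    · · · · · · ·

Answer: 12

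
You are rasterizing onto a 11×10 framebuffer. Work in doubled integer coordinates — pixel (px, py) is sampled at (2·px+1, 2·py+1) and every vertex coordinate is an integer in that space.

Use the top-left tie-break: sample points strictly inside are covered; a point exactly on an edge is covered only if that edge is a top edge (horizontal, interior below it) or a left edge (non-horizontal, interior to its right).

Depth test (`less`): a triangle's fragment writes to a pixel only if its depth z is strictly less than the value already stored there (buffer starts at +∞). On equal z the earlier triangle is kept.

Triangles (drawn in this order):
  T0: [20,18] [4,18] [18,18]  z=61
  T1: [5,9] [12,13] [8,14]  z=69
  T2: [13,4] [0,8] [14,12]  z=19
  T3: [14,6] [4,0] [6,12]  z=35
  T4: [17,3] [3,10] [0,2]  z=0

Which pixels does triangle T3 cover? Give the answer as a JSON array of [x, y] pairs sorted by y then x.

T0:
  degenerate (2·area = 0) — covers nothing
T1:
  2·area = 23
  edge (5, 9)→(12, 13): d=(7,4) right/bottom  bias=-1
  edge (12, 13)→(8, 14): d=(-4,1) right/bottom  bias=-1
  edge (8, 14)→(5, 9): d=(-3,-5) top-left  bias=+0
    (2,4)@(5, 9): e=[0,23,0] → ·  [on edge]
    (3,5)@(7, 11): e=[6,13,4] → █
    (4,5)@(9, 11): e=[-2,11,14] → ·
    (3,6)@(7, 13): e=[20,5,-2] → ·
    (4,6)@(9, 13): e=[12,3,8] → █
    (5,6)@(11, 13): e=[4,1,18] → █
    (6,6)@(13, 13): e=[-4,-1,28] → ·
    (4,7)@(9, 15): e=[26,-5,2] → ·
    (5,7)@(11, 15): e=[18,-7,12] → ·
    (9,8)@(19, 17): e=[0,-23,46] → ·  [on edge]
    (5,9)@(11, 19): e=[46,-23,0] → ·  [on edge]
  covered (3 px):
    · · · · · · · · · · ·
    · · · · · · · · · · ·
    · · · · · · · · · · ·
    · · · · · · · · · · ·
    · · · · · · · · · · ·
    · · · █ · · · · · · ·
    · · · · █ █ · · · · ·
    · · · · · · · · · · ·
    · · · · · · · · · · ·
    · · · · · · · · · · ·
T2:
  2·area = 108  (B↔C swapped to make it positive)
  edge (13, 4)→(14, 12): d=(1,8) right/bottom  bias=-1
  edge (14, 12)→(0, 8): d=(-14,-4) top-left  bias=+0
  edge (0, 8)→(13, 4): d=(13,-4) top-left  bias=+0
    (5,2)@(11, 5): e=[17,86,5] → █
    (6,2)@(13, 5): e=[1,94,13] → █
    (7,2)@(15, 5): e=[-15,102,21] → ·
    (2,3)@(5, 7): e=[67,34,7] → █
    (3,3)@(7, 7): e=[51,42,15] → █
    (4,3)@(9, 7): e=[35,50,23] → █
    (7,3)@(15, 7): e=[-13,74,47] → ·
    (2,4)@(5, 9): e=[69,6,33] → █
    (7,4)@(15, 9): e=[-11,46,73] → ·
    (2,5)@(5, 11): e=[71,-22,59] → ·
    (3,5)@(7, 11): e=[55,-14,67] → ·
    (4,5)@(9, 11): e=[39,-6,75] → ·
  covered (14 px):
    · · · · · · · · · · ·
    · · · · · · · · · · ·
    · · · · · █ █ · · · ·
    · · █ █ █ █ █ · · · ·
    · · █ █ █ █ █ · · · ·
    · · · · · █ █ · · · ·
    · · · · · · · · · · ·
    · · · · · · · · · · ·
    · · · · · · · · · · ·
    · · · · · · · · · · ·
T3:
  2·area = 108  (B↔C swapped to make it positive)
  edge (14, 6)→(6, 12): d=(-8,6) right/bottom  bias=-1
  edge (6, 12)→(4, 0): d=(-2,-12) top-left  bias=+0
  edge (4, 0)→(14, 6): d=(10,6) right/bottom  bias=-1
    (2,0)@(5, 1): e=[94,10,4] → █
    (3,0)@(7, 1): e=[82,34,-8] → ·
    (2,1)@(5, 3): e=[78,6,24] → █
    (3,1)@(7, 3): e=[66,30,12] → █
    (4,1)@(9, 3): e=[54,54,0] → ·  [on edge]
    (2,2)@(5, 5): e=[62,2,44] → █
    (4,2)@(9, 5): e=[38,50,20] → █
    (5,2)@(11, 5): e=[26,74,8] → █
    (6,2)@(13, 5): e=[14,98,-4] → ·
    (2,3)@(5, 7): e=[46,-2,64] → ·
    (3,3)@(7, 7): e=[34,22,52] → █
    (6,3)@(13, 7): e=[-2,94,16] → ·
    (9,4)@(19, 9): e=[-54,162,0] → ·  [on edge]
  covered (13 px):
    · · █ · · · · · · · ·
    · · █ █ · · · · · · ·
    · · █ █ █ █ · · · · ·
    · · · █ █ █ · · · · ·
    · · · █ █ · · · · · ·
    · · · █ · · · · · · ·
    · · · · · · · · · · ·
    · · · · · · · · · · ·
    · · · · · · · · · · ·
    · · · · · · · · · · ·
T4:
  2·area = 133
  edge (17, 3)→(3, 10): d=(-14,7) right/bottom  bias=-1
  edge (3, 10)→(0, 2): d=(-3,-8) top-left  bias=+0
  edge (0, 2)→(17, 3): d=(17,1) right/bottom  bias=-1
    (10,0)@(21, 1): e=[0,171,-38] → ·  [on edge]
    (0,1)@(1, 3): e=[112,5,16] → █
    (1,1)@(3, 3): e=[98,21,14] → █
    (2,1)@(5, 3): e=[84,37,12] → █
    (3,1)@(7, 3): e=[70,53,10] → █
    (4,1)@(9, 3): e=[56,69,8] → █
    (5,1)@(11, 3): e=[42,85,6] → █
    (6,1)@(13, 3): e=[28,101,4] → █
    (7,1)@(15, 3): e=[14,117,2] → █
    (8,1)@(17, 3): e=[0,133,0] → ·  [on edge]
    (0,2)@(1, 5): e=[84,-1,50] → ·
    (1,2)@(3, 5): e=[70,15,48] → █
    (6,2)@(13, 5): e=[0,95,38] → ·  [on edge]
    (4,3)@(9, 7): e=[0,57,76] → ·  [on edge]
    (2,4)@(5, 9): e=[0,19,114] → ·  [on edge]
    (0,5)@(1, 11): e=[0,-19,152] → ·  [on edge]
  covered (17 px):
    · · · · · · · · · · ·
    █ █ █ █ █ █ █ █ · · ·
    · █ █ █ █ █ · · · · ·
    · █ █ █ · · · · · · ·
    · █ · · · · · · · · ·
    · · · · · · · · · · ·
    · · · · · · · · · · ·
    · · · · · · · · · · ·
    · · · · · · · · · · ·
    · · · · · · · · · · ·

Result: [[2,0],[2,1],[3,1],[2,2],[3,2],[4,2],[5,2],[3,3],[4,3],[5,3],[3,4],[4,4],[3,5]]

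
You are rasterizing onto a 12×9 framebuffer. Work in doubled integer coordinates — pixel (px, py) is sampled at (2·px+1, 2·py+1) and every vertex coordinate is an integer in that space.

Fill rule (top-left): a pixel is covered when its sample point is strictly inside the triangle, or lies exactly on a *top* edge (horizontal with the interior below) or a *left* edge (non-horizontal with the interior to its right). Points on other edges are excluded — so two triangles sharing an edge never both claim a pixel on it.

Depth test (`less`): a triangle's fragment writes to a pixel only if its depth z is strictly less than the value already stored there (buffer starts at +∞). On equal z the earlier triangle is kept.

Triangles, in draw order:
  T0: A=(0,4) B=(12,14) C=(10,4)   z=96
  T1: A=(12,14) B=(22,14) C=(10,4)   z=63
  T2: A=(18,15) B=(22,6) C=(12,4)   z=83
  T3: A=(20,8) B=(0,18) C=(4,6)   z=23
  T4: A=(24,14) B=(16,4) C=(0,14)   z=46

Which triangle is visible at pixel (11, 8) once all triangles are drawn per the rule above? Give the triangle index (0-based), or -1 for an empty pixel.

T0:
  2·area = 100  (B↔C swapped to make it positive)
  edge (0, 4)→(10, 4): d=(10,0) top-left  bias=+0
  edge (10, 4)→(12, 14): d=(2,10) right/bottom  bias=-1
  edge (12, 14)→(0, 4): d=(-12,-10) top-left  bias=+0
    (1,2)@(3, 5): e=[10,72,18] → █
    (2,2)@(5, 5): e=[10,52,38] → █
    (3,2)@(7, 5): e=[10,32,58] → █
    (4,2)@(9, 5): e=[10,12,78] → █
    (5,2)@(11, 5): e=[10,-8,98] → ·
    (1,3)@(3, 7): e=[30,76,-6] → ·
    (2,3)@(5, 7): e=[30,56,14] → █
    (5,3)@(11, 7): e=[30,-4,74] → ·
    (2,4)@(5, 9): e=[50,60,-10] → ·
    (3,4)@(7, 9): e=[50,40,10] → █
    (5,4)@(11, 9): e=[50,0,50] → ·  [on edge]
    (3,5)@(7, 11): e=[70,44,-14] → ·
  covered (12 px):
    · · · · · · · · · · · ·
    · · · · · · · · · · · ·
    · █ █ █ █ · · · · · · ·
    · · █ █ █ · · · · · · ·
    · · · █ █ · · · · · · ·
    · · · · █ █ · · · · · ·
    · · · · · █ · · · · · ·
    · · · · · · · · · · · ·
    · · · · · · · · · · · ·
T1:
  2·area = 100  (B↔C swapped to make it positive)
  edge (12, 14)→(10, 4): d=(-2,-10) top-left  bias=+0
  edge (10, 4)→(22, 14): d=(12,10) right/bottom  bias=-1
  edge (22, 14)→(12, 14): d=(-10,0) right/bottom  bias=-1
    (5,2)@(11, 5): e=[8,2,90] → █
    (6,2)@(13, 5): e=[28,-18,90] → ·
    (5,3)@(11, 7): e=[4,26,70] → █
    (6,3)@(13, 7): e=[24,6,70] → █
    (7,3)@(15, 7): e=[44,-14,70] → ·
    (5,4)@(11, 9): e=[0,50,50] → █  [on edge]
    (7,4)@(15, 9): e=[40,10,50] → █
    (8,4)@(17, 9): e=[60,-10,50] → ·
    (5,5)@(11, 11): e=[-4,74,30] → ·
    (6,5)@(13, 11): e=[16,54,30] → █
    (8,5)@(17, 11): e=[56,14,30] → █
    (9,5)@(19, 11): e=[76,-6,30] → ·
  covered (13 px):
    · · · · · · · · · · · ·
    · · · · · · · · · · · ·
    · · · · · █ · · · · · ·
    · · · · · █ █ · · · · ·
    · · · · · █ █ █ · · · ·
    · · · · · · █ █ █ · · ·
    · · · · · · █ █ █ █ · ·
    · · · · · · · · · · · ·
    · · · · · · · · · · · ·
T2:
  2·area = 98  (B↔C swapped to make it positive)
  edge (18, 15)→(12, 4): d=(-6,-11) top-left  bias=+0
  edge (12, 4)→(22, 6): d=(10,2) right/bottom  bias=-1
  edge (22, 6)→(18, 15): d=(-4,9) right/bottom  bias=-1
    (3,1)@(7, 3): e=[-49,0,147] → ·  [on edge]
    (6,2)@(13, 5): e=[5,8,85] → █
    (7,2)@(15, 5): e=[27,4,67] → █
    (8,2)@(17, 5): e=[49,0,49] → ·  [on edge]
    (6,3)@(13, 7): e=[-7,28,77] → ·
    (7,3)@(15, 7): e=[15,24,59] → █
    (8,3)@(17, 7): e=[37,20,41] → █
    (9,3)@(19, 7): e=[59,16,23] → █
    (10,3)@(21, 7): e=[81,12,5] → █
    (11,3)@(23, 7): e=[103,8,-13] → ·
    (7,4)@(15, 9): e=[3,44,51] → █
    (10,4)@(21, 9): e=[69,32,-3] → ·
  covered (12 px):
    · · · · · · · · · · · ·
    · · · · · · · · · · · ·
    · · · · · · █ █ · · · ·
    · · · · · · · █ █ █ █ ·
    · · · · · · · █ █ █ · ·
    · · · · · · · · █ █ · ·
    · · · · · · · · █ · · ·
    · · · · · · · · · · · ·
    · · · · · · · · · · · ·
T3:
  2·area = 200
  edge (20, 8)→(0, 18): d=(-20,10) right/bottom  bias=-1
  edge (0, 18)→(4, 6): d=(4,-12) top-left  bias=+0
  edge (4, 6)→(20, 8): d=(16,2) right/bottom  bias=-1
    (2,1)@(5, 3): e=[250,0,-50] → ·  [on edge]
    (2,3)@(5, 7): e=[170,16,14] → █
    (3,3)@(7, 7): e=[150,40,10] → █
    (4,3)@(9, 7): e=[130,64,6] → █
    (5,3)@(11, 7): e=[110,88,2] → █
    (6,3)@(13, 7): e=[90,112,-2] → ·
    (1,4)@(3, 9): e=[150,0,50] → █  [on edge]
    (6,4)@(13, 9): e=[50,120,30] → █
    (7,4)@(15, 9): e=[30,144,26] → █
    (8,4)@(17, 9): e=[10,168,22] → █
    (9,4)@(19, 9): e=[-10,192,18] → ·
    (1,5)@(3, 11): e=[110,8,82] → █
    (0,7)@(1, 15): e=[50,0,150] → █  [on edge]
  covered (26 px):
    · · · · · · · · · · · ·
    · · · · · · · · · · · ·
    · · · · · · · · · · · ·
    · · █ █ █ █ · · · · · ·
    · █ █ █ █ █ █ █ █ · · ·
    · █ █ █ █ █ █ · · · · ·
    · █ █ █ █ · · · · · · ·
    █ █ █ · · · · · · · · ·
    █ · · · · · · · · · · ·
T4:
  2·area = 240  (B↔C swapped to make it positive)
  edge (24, 14)→(0, 14): d=(-24,0) right/bottom  bias=-1
  edge (0, 14)→(16, 4): d=(16,-10) top-left  bias=+0
  edge (16, 4)→(24, 14): d=(8,10) right/bottom  bias=-1
    (7,2)@(15, 5): e=[216,6,18] → █
    (8,2)@(17, 5): e=[216,26,-2] → ·
    (6,3)@(13, 7): e=[168,18,54] → █
    (8,3)@(17, 7): e=[168,58,14] → █
    (9,3)@(19, 7): e=[168,78,-6] → ·
    (4,4)@(9, 9): e=[120,10,110] → █
    (5,4)@(11, 9): e=[120,30,90] → █
    (9,4)@(19, 9): e=[120,110,10] → █
    (10,4)@(21, 9): e=[120,130,-10] → ·
    (2,5)@(5, 11): e=[72,2,166] → █
    (3,5)@(7, 11): e=[72,22,146] → █
    (10,5)@(21, 11): e=[72,162,6] → █
  covered (30 px):
    · · · · · · · · · · · ·
    · · · · · · · · · · · ·
    · · · · · · · █ · · · ·
    · · · · · · █ █ █ · · ·
    · · · · █ █ █ █ █ █ · ·
    · · █ █ █ █ █ █ █ █ █ ·
    · █ █ █ █ █ █ █ █ █ █ █
    · · · · · · · · · · · ·
    · · · · · · · · · · · ·

Z-buffer (winner per pixel, '.' = empty):
  . . . . . . . . . . . .
  . . . . . . . . . . . .
  . 0 0 0 0 1 2 4 . . . .
  . . 3 3 3 3 4 4 4 2 2 .
  . 3 3 3 3 3 3 3 3 4 . .
  . 3 3 3 3 3 3 4 4 4 4 .
  . 3 3 3 3 4 4 4 4 4 4 4
  3 3 3 . . . . . . . . .
  3 . . . . . . . . . . .

Final: -1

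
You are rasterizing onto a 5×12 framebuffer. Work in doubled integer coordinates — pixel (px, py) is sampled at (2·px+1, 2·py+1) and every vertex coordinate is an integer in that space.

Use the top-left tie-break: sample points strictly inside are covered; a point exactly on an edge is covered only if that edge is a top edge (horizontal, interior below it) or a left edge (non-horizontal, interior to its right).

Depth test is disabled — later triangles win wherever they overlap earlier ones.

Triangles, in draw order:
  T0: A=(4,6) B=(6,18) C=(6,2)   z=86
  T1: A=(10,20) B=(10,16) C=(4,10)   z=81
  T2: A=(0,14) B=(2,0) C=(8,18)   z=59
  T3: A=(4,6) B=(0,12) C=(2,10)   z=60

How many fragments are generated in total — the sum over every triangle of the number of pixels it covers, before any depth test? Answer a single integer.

T0:
  2·area = 32  (B↔C swapped to make it positive)
  edge (4, 6)→(6, 2): d=(2,-4) top-left  bias=+0
  edge (6, 2)→(6, 18): d=(0,16) right/bottom  bias=-1
  edge (6, 18)→(4, 6): d=(-2,-12) top-left  bias=+0
    (2,2)@(5, 5): e=[2,16,14] → #
    (3,2)@(7, 5): e=[10,-16,38] → ·
    (2,3)@(5, 7): e=[6,16,10] → #
    (3,3)@(7, 7): e=[14,-16,34] → ·
    (2,4)@(5, 9): e=[10,16,6] → #
    (3,4)@(7, 9): e=[18,-16,30] → ·
    (2,5)@(5, 11): e=[14,16,2] → #
    (3,5)@(7, 11): e=[22,-16,26] → ·
    (2,6)@(5, 13): e=[18,16,-2] → ·
  covered (4 px):
    · · · · ·
    · · · · ·
    · · # · ·
    · · # · ·
    · · # · ·
    · · # · ·
    · · · · ·
    · · · · ·
    · · · · ·
    · · · · ·
    · · · · ·
    · · · · ·
T1:
  2·area = 24  (B↔C swapped to make it positive)
  edge (10, 20)→(4, 10): d=(-6,-10) top-left  bias=+0
  edge (4, 10)→(10, 16): d=(6,6) right/bottom  bias=-1
  edge (10, 16)→(10, 20): d=(0,4) right/bottom  bias=-1
    (0,2)@(1, 5): e=[0,-12,36] → ·  [on edge]
    (0,3)@(1, 7): e=[-12,0,36] → ·  [on edge]
    (1,4)@(3, 9): e=[-4,0,28] → ·  [on edge]
    (2,5)@(5, 11): e=[4,0,20] → ·  [on edge]
    (3,6)@(7, 13): e=[12,0,12] → ·  [on edge]
    (3,7)@(7, 15): e=[0,12,12] → #  [on edge]
    (4,7)@(9, 15): e=[20,0,4] → ·  [on edge]
    (3,8)@(7, 17): e=[-12,24,12] → ·
    (4,8)@(9, 17): e=[8,12,4] → #
    (4,9)@(9, 19): e=[-4,24,4] → ·
  covered (2 px):
    · · · · ·
    · · · · ·
    · · · · ·
    · · · · ·
    · · · · ·
    · · · · ·
    · · · · ·
    · · · # ·
    · · · · #
    · · · · ·
    · · · · ·
    · · · · ·
T2:
  2·area = 120
  edge (0, 14)→(2, 0): d=(2,-14) top-left  bias=+0
  edge (2, 0)→(8, 18): d=(6,18) right/bottom  bias=-1
  edge (8, 18)→(0, 14): d=(-8,-4) top-left  bias=+0
    (1,1)@(3, 3): e=[20,0,100] → ·  [on edge]
    (1,2)@(3, 5): e=[24,12,84] → #
    (2,2)@(5, 5): e=[52,-24,92] → ·
    (0,3)@(1, 7): e=[0,60,60] → #  [on edge]
    (2,3)@(5, 7): e=[56,-12,76] → ·
    (0,4)@(1, 9): e=[4,72,44] → #
    (2,4)@(5, 9): e=[60,0,60] → ·  [on edge]
    (0,5)@(1, 11): e=[8,84,28] → #
    (2,5)@(5, 11): e=[64,12,44] → #
    (3,5)@(7, 11): e=[92,-24,52] → ·
    (0,6)@(1, 13): e=[12,96,12] → #
    (3,6)@(7, 13): e=[96,-12,36] → ·
    (3,7)@(7, 15): e=[100,0,20] → ·  [on edge]
    (4,10)@(9, 21): e=[140,0,-20] → ·  [on edge]
  covered (14 px):
    · · · · ·
    · · · · ·
    · # · · ·
    # # · · ·
    # # · · ·
    # # # · ·
    # # # · ·
    · # # · ·
    · · · # ·
    · · · · ·
    · · · · ·
    · · · · ·
T3:
  2·area = 4  (B↔C swapped to make it positive)
  edge (4, 6)→(2, 10): d=(-2,4) right/bottom  bias=-1
  edge (2, 10)→(0, 12): d=(-2,2) right/bottom  bias=-1
  edge (0, 12)→(4, 6): d=(4,-6) top-left  bias=+0
    (4,1)@(9, 3): e=[-14,0,18] → ·  [on edge]
    (3,2)@(7, 5): e=[-10,0,14] → ·  [on edge]
    (2,3)@(5, 7): e=[-6,0,10] → ·  [on edge]
    (1,4)@(3, 9): e=[-2,0,6] → ·  [on edge]
    (0,5)@(1, 11): e=[2,0,2] → ·  [on edge]
  covered (0 px):
    · · · · ·
    · · · · ·
    · · · · ·
    · · · · ·
    · · · · ·
    · · · · ·
    · · · · ·
    · · · · ·
    · · · · ·
    · · · · ·
    · · · · ·
    · · · · ·

Answer: 20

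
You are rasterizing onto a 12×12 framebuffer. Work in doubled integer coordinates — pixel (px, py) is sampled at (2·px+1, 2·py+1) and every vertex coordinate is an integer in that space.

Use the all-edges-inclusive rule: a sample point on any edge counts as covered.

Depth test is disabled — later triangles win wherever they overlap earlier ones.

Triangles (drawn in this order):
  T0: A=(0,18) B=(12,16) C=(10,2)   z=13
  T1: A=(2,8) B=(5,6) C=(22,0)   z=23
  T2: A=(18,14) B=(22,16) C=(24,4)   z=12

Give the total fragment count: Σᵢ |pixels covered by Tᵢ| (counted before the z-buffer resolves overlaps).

T0:
  2·area = 172  (B↔C swapped to make it positive)
  edge (0, 18)→(10, 2): d=(10,-16) inclusive
  edge (10, 2)→(12, 16): d=(2,14) inclusive
  edge (12, 16)→(0, 18): d=(-12,2) inclusive
    (4,2)@(9, 5): e=[14,20,138] → █
    (5,2)@(11, 5): e=[46,-8,134] → ·
    (3,3)@(7, 7): e=[2,52,118] → █
    (5,3)@(11, 7): e=[66,-4,110] → ·
    (3,4)@(7, 9): e=[22,56,94] → █
    (5,4)@(11, 9): e=[86,0,86] → █  [on edge]
    (6,4)@(13, 9): e=[118,-28,82] → ·
    (2,5)@(5, 11): e=[10,88,74] → █
    (6,5)@(13, 11): e=[138,-24,58] → ·
    (2,6)@(5, 13): e=[30,92,50] → █
    (6,6)@(13, 13): e=[158,-20,34] → ·
    (1,7)@(3, 15): e=[18,124,30] → █
    (6,11)@(13, 23): e=[258,0,-86] → ·  [on edge]
  covered (22 px):
    · · · · · · · · · · · ·
    · · · · · · · · · · · ·
    · · · · █ · · · · · · ·
    · · · █ █ · · · · · · ·
    · · · █ █ █ · · · · · ·
    · · █ █ █ █ · · · · · ·
    · · █ █ █ █ · · · · · ·
    · █ █ █ █ █ · · · · · ·
    █ █ █ · · · · · · · · ·
    · · · · · · · · · · · ·
    · · · · · · · · · · · ·
    · · · · · · · · · · · ·
T1:
  2·area = 16
  edge (2, 8)→(5, 6): d=(3,-2) inclusive
  edge (5, 6)→(22, 0): d=(17,-6) inclusive
  edge (22, 0)→(2, 8): d=(-20,8) inclusive
    (4,2)@(9, 5): e=[5,7,4] → █
    (5,2)@(11, 5): e=[9,19,-12] → ·
    (4,3)@(9, 7): e=[11,41,-36] → ·
  covered (1 px):
    · · · · · · · · · · · ·
    · · · · · · · · · · · ·
    · · · · █ · · · · · · ·
    · · · · · · · · · · · ·
    · · · · · · · · · · · ·
    · · · · · · · · · · · ·
    · · · · · · · · · · · ·
    · · · · · · · · · · · ·
    · · · · · · · · · · · ·
    · · · · · · · · · · · ·
    · · · · · · · · · · · ·
    · · · · · · · · · · · ·
T2:
  2·area = 52  (B↔C swapped to make it positive)
  edge (18, 14)→(24, 4): d=(6,-10) inclusive
  edge (24, 4)→(22, 16): d=(-2,12) inclusive
  edge (22, 16)→(18, 14): d=(-4,-2) inclusive
    (11,3)@(23, 7): e=[8,6,38] → █
    (10,4)@(21, 9): e=[0,26,26] → █  [on edge]
    (10,5)@(21, 11): e=[12,22,18] → █
    (11,5)@(23, 11): e=[32,-2,22] → ·
    (9,6)@(19, 13): e=[4,42,6] → █
    (11,6)@(23, 13): e=[44,-6,14] → ·
    (9,7)@(19, 15): e=[16,38,-2] → ·
    (10,7)@(21, 15): e=[36,14,2] → █
    (11,7)@(23, 15): e=[56,-10,6] → ·
    (10,8)@(21, 17): e=[48,10,-6] → ·
    (7,9)@(15, 19): e=[0,78,-26] → ·  [on edge]
  covered (7 px):
    · · · · · · · · · · · ·
    · · · · · · · · · · · ·
    · · · · · · · · · · · ·
    · · · · · · · · · · · █
    · · · · · · · · · · █ █
    · · · · · · · · · · █ ·
    · · · · · · · · · █ █ ·
    · · · · · · · · · · █ ·
    · · · · · · · · · · · ·
    · · · · · · · · · · · ·
    · · · · · · · · · · · ·
    · · · · · · · · · · · ·

Answer: 30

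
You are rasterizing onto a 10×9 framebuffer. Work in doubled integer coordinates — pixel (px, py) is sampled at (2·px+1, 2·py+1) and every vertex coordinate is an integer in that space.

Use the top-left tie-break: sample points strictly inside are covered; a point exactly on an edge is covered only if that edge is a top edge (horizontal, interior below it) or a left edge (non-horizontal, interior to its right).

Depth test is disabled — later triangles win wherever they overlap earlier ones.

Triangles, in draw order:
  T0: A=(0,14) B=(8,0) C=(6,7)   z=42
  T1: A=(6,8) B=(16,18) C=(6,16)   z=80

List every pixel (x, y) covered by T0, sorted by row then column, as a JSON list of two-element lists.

T0:
  2·area = 28
  edge (0, 14)→(8, 0): d=(8,-14) top-left  bias=+0
  edge (8, 0)→(6, 7): d=(-2,7) right/bottom  bias=-1
  edge (6, 7)→(0, 14): d=(-6,7) right/bottom  bias=-1
    (3,1)@(7, 3): e=[10,1,17] → X
    (4,1)@(9, 3): e=[38,-13,3] → .
    (3,2)@(7, 5): e=[26,-3,5] → .
    (2,3)@(5, 7): e=[14,7,7] → X
    (3,3)@(7, 7): e=[42,-7,-7] → .
    (1,4)@(3, 9): e=[2,17,9] → X
    (2,4)@(5, 9): e=[30,3,-5] → .
    (1,5)@(3, 11): e=[18,13,-3] → .
  covered (3 px):
    . . . . . . . . . .
    . . . X . . . . . .
    . . . . . . . . . .
    . . X . . . . . . .
    . X . . . . . . . .
    . . . . . . . . . .
    . . . . . . . . . .
    . . . . . . . . . .
    . . . . . . . . . .
T1:
  2·area = 80
  edge (6, 8)→(16, 18): d=(10,10) right/bottom  bias=-1
  edge (16, 18)→(6, 16): d=(-10,-2) top-left  bias=+0
  edge (6, 16)→(6, 8): d=(0,-8) top-left  bias=+0
    (0,1)@(1, 3): e=[0,120,-40] → .  [on edge]
    (1,2)@(3, 5): e=[0,104,-24] → .  [on edge]
    (2,3)@(5, 7): e=[0,88,-8] → .  [on edge]
    (3,4)@(7, 9): e=[0,72,8] → .  [on edge]
    (3,5)@(7, 11): e=[20,52,8] → X
    (4,5)@(9, 11): e=[0,56,24] → .  [on edge]
    (3,6)@(7, 13): e=[40,32,8] → X
    (4,6)@(9, 13): e=[20,36,24] → X
    (5,6)@(11, 13): e=[0,40,40] → .  [on edge]
    (0,7)@(1, 15): e=[120,0,-40] → .  [on edge]
    (3,7)@(7, 15): e=[60,12,8] → X
    (5,7)@(11, 15): e=[20,20,40] → X
    (6,7)@(13, 15): e=[0,24,56] → .  [on edge]
    (5,8)@(11, 17): e=[40,0,40] → X  [on edge]
    (7,8)@(15, 17): e=[0,8,72] → .  [on edge]
  covered (8 px):
    . . . . . . . . . .
    . . . . . . . . . .
    . . . . . . . . . .
    . . . . . . . . . .
    . . . . . . . . . .
    . . . X . . . . . .
    . . . X X . . . . .
    . . . X X X . . . .
    . . . . . X X . . .

Answer: [[3,1],[2,3],[1,4]]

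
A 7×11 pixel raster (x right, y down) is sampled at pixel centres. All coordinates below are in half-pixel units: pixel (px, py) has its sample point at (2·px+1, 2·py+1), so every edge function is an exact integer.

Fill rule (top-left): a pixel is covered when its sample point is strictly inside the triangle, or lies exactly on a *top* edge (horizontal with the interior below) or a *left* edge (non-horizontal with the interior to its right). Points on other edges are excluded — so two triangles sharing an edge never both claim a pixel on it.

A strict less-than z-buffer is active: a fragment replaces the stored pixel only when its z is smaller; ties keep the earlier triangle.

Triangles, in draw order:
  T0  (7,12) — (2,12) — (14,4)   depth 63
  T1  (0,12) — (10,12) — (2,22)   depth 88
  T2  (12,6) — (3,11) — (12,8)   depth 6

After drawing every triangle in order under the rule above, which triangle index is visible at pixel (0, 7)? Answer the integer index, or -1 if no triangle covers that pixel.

T0:
  2·area = 40
  edge (7, 12)→(2, 12): d=(-5,0) right/bottom  bias=-1
  edge (2, 12)→(14, 4): d=(12,-8) top-left  bias=+0
  edge (14, 4)→(7, 12): d=(-7,8) right/bottom  bias=-1
    (6,2)@(13, 5): e=[35,4,1] → X
    (5,3)@(11, 7): e=[25,12,3] → X
    (6,3)@(13, 7): e=[25,28,-13] → .
    (3,4)@(7, 9): e=[15,4,21] → X
    (4,4)@(9, 9): e=[15,20,5] → X
    (5,4)@(11, 9): e=[15,36,-11] → .
    (2,5)@(5, 11): e=[5,12,23] → X
    (4,5)@(9, 11): e=[5,44,-9] → .
    (2,6)@(5, 13): e=[-5,36,9] → .
    (3,6)@(7, 13): e=[-5,52,-7] → .
  covered (6 px):
    . . . . . . .
    . . . . . . .
    . . . . . . X
    . . . . . X .
    . . . X X . .
    . . X X . . .
    . . . . . . .
    . . . . . . .
    . . . . . . .
    . . . . . . .
    . . . . . . .
T1:
  2·area = 100
  edge (0, 12)→(10, 12): d=(10,0) top-left  bias=+0
  edge (10, 12)→(2, 22): d=(-8,10) right/bottom  bias=-1
  edge (2, 22)→(0, 12): d=(-2,-10) top-left  bias=+0
    (0,6)@(1, 13): e=[10,82,8] → X
    (1,6)@(3, 13): e=[10,62,28] → X
    (2,6)@(5, 13): e=[10,42,48] → X
    (3,6)@(7, 13): e=[10,22,68] → X
    (4,6)@(9, 13): e=[10,2,88] → X
    (5,6)@(11, 13): e=[10,-18,108] → .
    (0,7)@(1, 15): e=[30,66,4] → X
    (4,7)@(9, 15): e=[30,-14,84] → .
    (0,8)@(1, 17): e=[50,50,0] → X  [on edge]
    (3,8)@(7, 17): e=[50,-10,60] → .
    (0,9)@(1, 19): e=[70,34,-4] → .
    (1,9)@(3, 19): e=[70,14,16] → X
  covered (13 px):
    . . . . . . .
    . . . . . . .
    . . . . . . .
    . . . . . . .
    . . . . . . .
    . . . . . . .
    X X X X X . .
    X X X X . . .
    X X X . . . .
    . X . . . . .
    . . . . . . .
T2:
  2·area = 18  (B↔C swapped to make it positive)
  edge (12, 6)→(12, 8): d=(0,2) right/bottom  bias=-1
  edge (12, 8)→(3, 11): d=(-9,3) right/bottom  bias=-1
  edge (3, 11)→(12, 6): d=(9,-5) top-left  bias=+0
    (5,3)@(11, 7): e=[2,12,4] → X
    (6,3)@(13, 7): e=[-2,6,14] → .
    (3,4)@(7, 9): e=[10,6,2] → X
    (4,4)@(9, 9): e=[6,0,12] → .  [on edge]
    (5,4)@(11, 9): e=[2,-6,22] → .
    (1,5)@(3, 11): e=[18,0,0] → .  [on edge]
    (3,5)@(7, 11): e=[10,-12,20] → .
  covered (2 px):
    . . . . . . .
    . . . . . . .
    . . . . . . .
    . . . . . X .
    . . . X . . .
    . . . . . . .
    . . . . . . .
    . . . . . . .
    . . . . . . .
    . . . . . . .
    . . . . . . .

Z-buffer (winner per pixel, '.' = empty):
  . . . . . . .
  . . . . . . .
  . . . . . . 0
  . . . . . 2 .
  . . . 2 0 . .
  . . 0 0 . . .
  1 1 1 1 1 . .
  1 1 1 1 . . .
  1 1 1 . . . .
  . 1 . . . . .
  . . . . . . .

Result: 1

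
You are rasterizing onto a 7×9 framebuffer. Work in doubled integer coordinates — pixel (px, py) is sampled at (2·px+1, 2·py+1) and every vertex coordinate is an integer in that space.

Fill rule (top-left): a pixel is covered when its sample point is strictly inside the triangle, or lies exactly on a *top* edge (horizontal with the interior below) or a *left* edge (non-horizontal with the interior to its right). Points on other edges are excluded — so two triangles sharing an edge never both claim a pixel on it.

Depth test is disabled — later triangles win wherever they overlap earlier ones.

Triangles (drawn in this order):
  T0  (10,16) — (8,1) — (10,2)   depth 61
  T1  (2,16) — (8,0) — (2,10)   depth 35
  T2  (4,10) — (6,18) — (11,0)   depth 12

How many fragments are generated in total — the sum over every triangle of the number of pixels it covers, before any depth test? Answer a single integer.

T0:
  2·area = 28
  edge (10, 16)→(8, 1): d=(-2,-15) top-left  bias=+0
  edge (8, 1)→(10, 2): d=(2,1) right/bottom  bias=-1
  edge (10, 2)→(10, 16): d=(0,14) right/bottom  bias=-1
    (4,1)@(9, 3): e=[11,3,14] → #
    (5,1)@(11, 3): e=[41,1,-14] → ·
    (4,2)@(9, 5): e=[7,7,14] → #
    (5,2)@(11, 5): e=[37,5,-14] → ·
    (4,3)@(9, 7): e=[3,11,14] → #
    (5,3)@(11, 7): e=[33,9,-14] → ·
    (4,4)@(9, 9): e=[-1,15,14] → ·
  covered (3 px):
    · · · · · · ·
    · · · · # · ·
    · · · · # · ·
    · · · · # · ·
    · · · · · · ·
    · · · · · · ·
    · · · · · · ·
    · · · · · · ·
    · · · · · · ·
T1:
  2·area = 36  (B↔C swapped to make it positive)
  edge (2, 16)→(2, 10): d=(0,-6) top-left  bias=+0
  edge (2, 10)→(8, 0): d=(6,-10) top-left  bias=+0
  edge (8, 0)→(2, 16): d=(-6,16) right/bottom  bias=-1
    (2,2)@(5, 5): e=[18,0,18] → #  [on edge]
    (3,2)@(7, 5): e=[30,20,-14] → ·
    (2,3)@(5, 7): e=[18,12,6] → #
    (3,3)@(7, 7): e=[30,32,-26] → ·
    (1,4)@(3, 9): e=[6,4,26] → #
    (2,4)@(5, 9): e=[18,24,-6] → ·
    (1,5)@(3, 11): e=[6,16,14] → #
    (2,5)@(5, 11): e=[18,36,-18] → ·
    (1,6)@(3, 13): e=[6,28,2] → #
    (2,6)@(5, 13): e=[18,48,-30] → ·
    (1,7)@(3, 15): e=[6,40,-10] → ·
  covered (5 px):
    · · · · · · ·
    · · · · · · ·
    · · # · · · ·
    · · # · · · ·
    · # · · · · ·
    · # · · · · ·
    · # · · · · ·
    · · · · · · ·
    · · · · · · ·
T2:
  2·area = 76  (B↔C swapped to make it positive)
  edge (4, 10)→(11, 0): d=(7,-10) top-left  bias=+0
  edge (11, 0)→(6, 18): d=(-5,18) right/bottom  bias=-1
  edge (6, 18)→(4, 10): d=(-2,-8) top-left  bias=+0
    (4,1)@(9, 3): e=[1,21,54] → #
    (5,1)@(11, 3): e=[21,-15,70] → ·
    (4,2)@(9, 5): e=[15,11,50] → #
    (5,2)@(11, 5): e=[35,-25,66] → ·
    (3,3)@(7, 7): e=[9,37,30] → #
    (5,3)@(11, 7): e=[49,-35,62] → ·
    (2,4)@(5, 9): e=[3,63,10] → #
    (4,4)@(9, 9): e=[43,-9,42] → ·
    (2,5)@(5, 11): e=[17,53,6] → #
    (4,5)@(9, 11): e=[57,-19,38] → ·
    (2,6)@(5, 13): e=[31,43,2] → #
    (4,6)@(9, 13): e=[71,-29,34] → ·
  covered (10 px):
    · · · · · · ·
    · · · · # · ·
    · · · · # · ·
    · · · # # · ·
    · · # # · · ·
    · · # # · · ·
    · · # # · · ·
    · · · · · · ·
    · · · · · · ·

Final: 18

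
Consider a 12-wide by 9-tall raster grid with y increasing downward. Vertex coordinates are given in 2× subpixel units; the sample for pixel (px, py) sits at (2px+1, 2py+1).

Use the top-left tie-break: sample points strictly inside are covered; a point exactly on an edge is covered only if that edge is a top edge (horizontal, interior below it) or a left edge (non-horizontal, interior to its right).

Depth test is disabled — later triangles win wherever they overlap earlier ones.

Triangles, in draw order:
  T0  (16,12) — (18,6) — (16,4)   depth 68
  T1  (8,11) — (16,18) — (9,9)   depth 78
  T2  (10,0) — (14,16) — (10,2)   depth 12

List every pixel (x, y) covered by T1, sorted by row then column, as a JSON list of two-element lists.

T0:
  2·area = 16  (B↔C swapped to make it positive)
  edge (16, 12)→(16, 4): d=(0,-8) top-left  bias=+0
  edge (16, 4)→(18, 6): d=(2,2) right/bottom  bias=-1
  edge (18, 6)→(16, 12): d=(-2,6) right/bottom  bias=-1
    (6,0)@(13, 1): e=[-24,0,40] → .  [on edge]
    (7,1)@(15, 3): e=[-8,0,24] → .  [on edge]
    (9,1)@(19, 3): e=[24,-8,0] → .  [on edge]
    (8,2)@(17, 5): e=[8,0,8] → .  [on edge]
    (8,3)@(17, 7): e=[8,4,4] → X
    (9,3)@(19, 7): e=[24,0,-8] → .  [on edge]
    (8,4)@(17, 9): e=[8,8,0] → .  [on edge]
    (10,4)@(21, 9): e=[40,0,-24] → .  [on edge]
    (11,5)@(23, 11): e=[56,0,-40] → .  [on edge]
    (7,7)@(15, 15): e=[-8,24,0] → .  [on edge]
  covered (1 px):
    . . . . . . . . . . . .
    . . . . . . . . . . . .
    . . . . . . . . . . . .
    . . . . . . . . X . . .
    . . . . . . . . . . . .
    . . . . . . . . . . . .
    . . . . . . . . . . . .
    . . . . . . . . . . . .
    . . . . . . . . . . . .
T1:
  2·area = 23  (B↔C swapped to make it positive)
  edge (8, 11)→(9, 9): d=(1,-2) top-left  bias=+0
  edge (9, 9)→(16, 18): d=(7,9) right/bottom  bias=-1
  edge (16, 18)→(8, 11): d=(-8,-7) top-left  bias=+0
    (6,0)@(13, 1): e=[0,-92,115] → .  [on edge]
    (5,2)@(11, 5): e=[0,-46,69] → .  [on edge]
    (4,4)@(9, 9): e=[0,0,23] → .  [on edge]
    (4,5)@(9, 11): e=[2,14,7] → X
    (5,5)@(11, 11): e=[6,-4,21] → .
    (3,6)@(7, 13): e=[0,46,-23] → .  [on edge]
    (4,6)@(9, 13): e=[4,28,-9] → .
    (5,6)@(11, 13): e=[8,10,5] → X
    (6,6)@(13, 13): e=[12,-8,19] → .
    (5,7)@(11, 15): e=[10,24,-11] → .
    (6,7)@(13, 15): e=[14,6,3] → X
    (7,7)@(15, 15): e=[18,-12,17] → .
    (2,8)@(5, 17): e=[0,92,-69] → .  [on edge]
  covered (4 px):
    . . . . . . . . . . . .
    . . . . . . . . . . . .
    . . . . . . . . . . . .
    . . . . . . . . . . . .
    . . . . . . . . . . . .
    . . . . X . . . . . . .
    . . . . . X . . . . . .
    . . . . . . X . . . . .
    . . . . . . . X . . . .
T2:
  2·area = 8
  edge (10, 0)→(14, 16): d=(4,16) right/bottom  bias=-1
  edge (14, 16)→(10, 2): d=(-4,-14) top-left  bias=+0
  edge (10, 2)→(10, 0): d=(0,-2) top-left  bias=+0
    (5,2)@(11, 5): e=[4,2,2] → X
    (6,2)@(13, 5): e=[-28,30,6] → .
    (5,3)@(11, 7): e=[12,-6,2] → .
  covered (1 px):
    . . . . . . . . . . . .
    . . . . . . . . . . . .
    . . . . . X . . . . . .
    . . . . . . . . . . . .
    . . . . . . . . . . . .
    . . . . . . . . . . . .
    . . . . . . . . . . . .
    . . . . . . . . . . . .
    . . . . . . . . . . . .

Answer: [[4,5],[5,6],[6,7],[7,8]]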